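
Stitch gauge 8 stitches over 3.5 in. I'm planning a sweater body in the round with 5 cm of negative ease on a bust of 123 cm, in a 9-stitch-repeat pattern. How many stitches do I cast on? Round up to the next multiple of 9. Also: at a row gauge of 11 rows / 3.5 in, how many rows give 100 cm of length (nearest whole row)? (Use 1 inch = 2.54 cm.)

Finished = 123 − 5 = 118 cm.
118 cm × 1/2.54 = 46.46 inches.
8/3.5 = 2.286 sts per in; 46.46 × 2.286 = 106.19 sts.
Next multiple of 9 → 108.
100 cm = 39.37 inches; × 3.143 = 123.73 → 124 rows.

Cast on 108 stitches; work 124 rows.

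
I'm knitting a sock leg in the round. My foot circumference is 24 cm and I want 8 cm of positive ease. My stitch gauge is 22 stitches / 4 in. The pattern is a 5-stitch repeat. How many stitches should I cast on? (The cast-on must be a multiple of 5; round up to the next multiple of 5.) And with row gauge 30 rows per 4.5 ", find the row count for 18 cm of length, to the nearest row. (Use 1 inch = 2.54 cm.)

Cast on 70 stitches; work 47 rows.

Finished = 24 + 8 = 32 cm.
32 cm × 1/2.54 = 12.60 inches.
22/4 = 5.5 sts per in; 12.60 × 5.5 = 69.29 sts.
Next multiple of 5 → 70.
18 cm = 7.09 inches; × 6.667 = 47.24 → 47 rows.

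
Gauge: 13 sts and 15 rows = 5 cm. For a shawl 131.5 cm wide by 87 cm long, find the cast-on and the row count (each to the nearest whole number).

Cast on 342 stitches and work 261 rows.

Stitch gauge = 13/5 = 2.6 sts/cm; 131.5 × 2.6 = 341.90 → 342 sts.
Row gauge = 15/5 = 3 rows/cm; 87 × 3 = 261.00 → 261 rows.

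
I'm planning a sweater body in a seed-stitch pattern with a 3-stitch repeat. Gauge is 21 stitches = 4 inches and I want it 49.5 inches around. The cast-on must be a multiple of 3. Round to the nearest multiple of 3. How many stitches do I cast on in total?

261 stitches.

21 / 4 = 5.25 sts per inch.
49.5 × 5.25 = 259.88 sts.
Nearest multiple of 3: 261.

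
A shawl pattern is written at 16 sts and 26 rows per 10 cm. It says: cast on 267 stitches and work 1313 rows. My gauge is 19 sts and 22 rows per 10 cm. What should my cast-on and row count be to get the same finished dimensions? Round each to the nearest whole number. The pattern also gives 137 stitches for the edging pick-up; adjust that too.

Stitches: 267 × 19/16 = 317.06 → 317.
Rows: 1313 × 22/26 = 1111.00 → 1111.
edging pick-up: 137 × 19/16 = 162.69 → 163.

Cast on 317 stitches; work 1111 rows; edging pick-up 163 stitches.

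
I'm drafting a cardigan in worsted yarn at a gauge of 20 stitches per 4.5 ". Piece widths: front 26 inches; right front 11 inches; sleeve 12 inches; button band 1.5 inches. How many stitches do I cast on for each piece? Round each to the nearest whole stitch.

Rate = 20/4.5 = 4.444 sts per in.
front: 26 × 4.444 = 115.56 → 116.
right front: 11 × 4.444 = 48.89 → 49.
sleeve: 12 × 4.444 = 53.33 → 53.
button band: 1.5 × 4.444 = 6.67 → 7.

front 116; right front 49; sleeve 53; button band 7.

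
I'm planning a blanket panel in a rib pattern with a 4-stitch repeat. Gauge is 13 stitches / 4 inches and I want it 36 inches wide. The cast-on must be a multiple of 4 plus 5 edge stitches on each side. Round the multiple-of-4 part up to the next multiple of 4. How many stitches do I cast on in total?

118 stitches.

13 / 4 = 3.25 sts per inch.
36 × 3.25 = 117.00 sts.
Less 10 edge sts → 107.00 for the repeat.
Next multiple of 4: 108.
Add back 10 edge sts → 118.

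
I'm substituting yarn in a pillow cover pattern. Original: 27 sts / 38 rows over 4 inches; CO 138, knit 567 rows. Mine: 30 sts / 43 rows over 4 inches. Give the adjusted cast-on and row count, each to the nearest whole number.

Stitches: 138 × 30/27 = 153.33 → 153.
Rows: 567 × 43/38 = 641.61 → 642.

Cast on 153 stitches; work 642 rows.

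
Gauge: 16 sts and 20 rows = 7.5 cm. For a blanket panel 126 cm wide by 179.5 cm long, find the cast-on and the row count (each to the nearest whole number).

Stitch gauge = 16/7.5 = 2.133 sts/cm; 126 × 2.133 = 268.80 → 269 sts.
Row gauge = 20/7.5 = 2.667 rows/cm; 179.5 × 2.667 = 478.67 → 479 rows.

Cast on 269 stitches and work 479 rows.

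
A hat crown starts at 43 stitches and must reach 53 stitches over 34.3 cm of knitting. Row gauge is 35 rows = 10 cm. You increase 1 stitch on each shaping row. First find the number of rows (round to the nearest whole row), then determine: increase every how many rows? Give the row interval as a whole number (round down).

Increase every 12th row.

Rows = 34.3 × 3.5 = 120.0 → 120 rows.
Stitches to add: 10 → 10 shaping rows (at 1 st each).
120 / 10 = 12.00 → every 12 rows.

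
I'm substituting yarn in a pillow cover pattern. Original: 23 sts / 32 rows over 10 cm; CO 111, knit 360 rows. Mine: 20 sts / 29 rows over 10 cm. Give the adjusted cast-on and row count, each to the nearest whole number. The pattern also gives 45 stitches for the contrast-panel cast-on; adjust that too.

Stitches: 111 × 20/23 = 96.52 → 97.
Rows: 360 × 29/32 = 326.25 → 326.
contrast-panel cast-on: 45 × 20/23 = 39.13 → 39.

Cast on 97 stitches; work 326 rows; contrast-panel cast-on 39 stitches.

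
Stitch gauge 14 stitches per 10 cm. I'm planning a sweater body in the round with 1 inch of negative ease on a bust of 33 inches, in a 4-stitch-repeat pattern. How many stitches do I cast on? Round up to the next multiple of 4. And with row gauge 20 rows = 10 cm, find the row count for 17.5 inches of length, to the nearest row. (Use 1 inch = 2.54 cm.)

Cast on 116 stitches; work 89 rows.

Finished = 33 − 1 = 32 inches.
32 inches × 2.54 = 81.28 cm.
14/10 = 1.4 sts per cm; 81.28 × 1.4 = 113.79 sts.
Next multiple of 4 → 116.
17.5 inches = 44.45 cm; × 2 = 88.90 → 89 rows.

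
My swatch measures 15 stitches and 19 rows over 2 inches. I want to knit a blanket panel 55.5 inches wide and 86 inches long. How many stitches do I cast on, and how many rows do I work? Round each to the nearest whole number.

Stitch gauge = 15/2 = 7.5 sts/in; 55.5 × 7.5 = 416.25 → 416 sts.
Row gauge = 19/2 = 9.5 rows/in; 86 × 9.5 = 817.00 → 817 rows.

Cast on 416 stitches and work 817 rows.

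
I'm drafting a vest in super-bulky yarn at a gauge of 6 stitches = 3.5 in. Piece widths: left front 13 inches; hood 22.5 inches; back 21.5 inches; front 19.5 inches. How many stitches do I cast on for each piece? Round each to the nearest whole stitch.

left front 22; hood 39; back 37; front 33.

Rate = 6/3.5 = 1.714 sts per in.
left front: 13 × 1.714 = 22.29 → 22.
hood: 22.5 × 1.714 = 38.57 → 39.
back: 21.5 × 1.714 = 36.86 → 37.
front: 19.5 × 1.714 = 33.43 → 33.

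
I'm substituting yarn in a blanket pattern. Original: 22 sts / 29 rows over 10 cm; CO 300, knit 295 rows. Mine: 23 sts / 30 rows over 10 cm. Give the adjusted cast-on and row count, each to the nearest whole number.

Cast on 314 stitches; work 305 rows.

Stitches: 300 × 23/22 = 313.64 → 314.
Rows: 295 × 30/29 = 305.17 → 305.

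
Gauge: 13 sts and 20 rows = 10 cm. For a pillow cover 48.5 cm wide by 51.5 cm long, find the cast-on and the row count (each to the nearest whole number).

Cast on 63 stitches and work 103 rows.

Stitch gauge = 13/10 = 1.3 sts/cm; 48.5 × 1.3 = 63.05 → 63 sts.
Row gauge = 20/10 = 2 rows/cm; 51.5 × 2 = 103.00 → 103 rows.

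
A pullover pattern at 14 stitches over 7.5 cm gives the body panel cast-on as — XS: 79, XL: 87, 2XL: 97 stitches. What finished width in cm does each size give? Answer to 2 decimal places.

XS 42.32 cm; XL 46.61 cm; 2XL 51.96 cm.

14/7.5 = 1.867 sts per cm.
XS: 79 / 1.867 = 42.321 → 42.32 cm.
XL: 87 / 1.867 = 46.607 → 46.61 cm.
2XL: 97 / 1.867 = 51.964 → 51.96 cm.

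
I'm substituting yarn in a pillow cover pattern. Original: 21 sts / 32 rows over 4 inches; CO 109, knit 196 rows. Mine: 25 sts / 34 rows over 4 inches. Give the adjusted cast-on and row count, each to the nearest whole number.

Stitches: 109 × 25/21 = 129.76 → 130.
Rows: 196 × 34/32 = 208.25 → 208.

Cast on 130 stitches; work 208 rows.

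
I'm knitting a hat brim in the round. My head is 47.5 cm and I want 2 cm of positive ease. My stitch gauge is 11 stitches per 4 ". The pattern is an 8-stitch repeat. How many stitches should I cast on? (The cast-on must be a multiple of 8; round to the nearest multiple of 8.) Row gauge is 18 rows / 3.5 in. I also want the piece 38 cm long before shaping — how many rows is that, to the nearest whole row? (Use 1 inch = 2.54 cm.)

Finished = 47.5 + 2 = 49.5 cm.
49.5 cm × 1/2.54 = 19.49 inches.
11/4 = 2.75 sts per in; 19.49 × 2.75 = 53.59 sts.
Nearest multiple of 8 → 56.
38 cm = 14.96 inches; × 5.143 = 76.94 → 77 rows.

Cast on 56 stitches; work 77 rows.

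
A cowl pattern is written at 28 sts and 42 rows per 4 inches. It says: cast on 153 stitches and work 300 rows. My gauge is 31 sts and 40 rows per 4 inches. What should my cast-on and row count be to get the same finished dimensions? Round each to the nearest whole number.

Stitches: 153 × 31/28 = 169.39 → 169.
Rows: 300 × 40/42 = 285.71 → 286.

Cast on 169 stitches; work 286 rows.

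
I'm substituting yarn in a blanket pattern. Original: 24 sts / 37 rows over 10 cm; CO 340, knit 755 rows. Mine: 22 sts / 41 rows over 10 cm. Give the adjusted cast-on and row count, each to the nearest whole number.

Cast on 312 stitches; work 837 rows.

Stitches: 340 × 22/24 = 311.67 → 312.
Rows: 755 × 41/37 = 836.62 → 837.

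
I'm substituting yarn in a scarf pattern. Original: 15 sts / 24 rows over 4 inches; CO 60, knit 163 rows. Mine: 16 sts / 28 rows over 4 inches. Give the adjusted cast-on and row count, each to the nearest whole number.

Cast on 64 stitches; work 190 rows.

Stitches: 60 × 16/15 = 64.00 → 64.
Rows: 163 × 28/24 = 190.17 → 190.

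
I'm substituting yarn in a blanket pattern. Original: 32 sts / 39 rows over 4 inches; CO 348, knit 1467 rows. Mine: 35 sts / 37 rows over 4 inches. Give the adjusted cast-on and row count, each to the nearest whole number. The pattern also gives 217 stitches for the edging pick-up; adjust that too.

Cast on 381 stitches; work 1392 rows; edging pick-up 237 stitches.

Stitches: 348 × 35/32 = 380.62 → 381.
Rows: 1467 × 37/39 = 1391.77 → 1392.
edging pick-up: 217 × 35/32 = 237.34 → 237.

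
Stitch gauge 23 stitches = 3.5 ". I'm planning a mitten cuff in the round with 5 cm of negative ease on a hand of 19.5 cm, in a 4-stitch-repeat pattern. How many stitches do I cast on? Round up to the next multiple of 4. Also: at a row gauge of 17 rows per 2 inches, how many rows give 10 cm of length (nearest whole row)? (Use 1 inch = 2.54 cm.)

Finished = 19.5 − 5 = 14.5 cm.
14.5 cm × 1/2.54 = 5.71 inches.
23/3.5 = 6.571 sts per in; 5.71 × 6.571 = 37.51 sts.
Next multiple of 4 → 40.
10 cm = 3.94 inches; × 8.5 = 33.46 → 33 rows.

Cast on 40 stitches; work 33 rows.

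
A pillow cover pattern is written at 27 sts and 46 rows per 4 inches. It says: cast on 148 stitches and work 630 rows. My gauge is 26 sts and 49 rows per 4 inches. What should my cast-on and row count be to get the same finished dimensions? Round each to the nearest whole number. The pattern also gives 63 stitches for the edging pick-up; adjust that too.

Stitches: 148 × 26/27 = 142.52 → 143.
Rows: 630 × 49/46 = 671.09 → 671.
edging pick-up: 63 × 26/27 = 60.67 → 61.

Cast on 143 stitches; work 671 rows; edging pick-up 61 stitches.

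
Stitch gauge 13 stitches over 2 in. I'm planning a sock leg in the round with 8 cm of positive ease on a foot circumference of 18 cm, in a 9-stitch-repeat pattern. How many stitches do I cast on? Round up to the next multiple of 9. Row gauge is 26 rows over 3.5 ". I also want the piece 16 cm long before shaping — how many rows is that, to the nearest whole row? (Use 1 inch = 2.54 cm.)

Cast on 72 stitches; work 47 rows.

Finished = 18 + 8 = 26 cm.
26 cm × 1/2.54 = 10.24 inches.
13/2 = 6.5 sts per in; 10.24 × 6.5 = 66.54 sts.
Next multiple of 9 → 72.
16 cm = 6.30 inches; × 7.429 = 46.79 → 47 rows.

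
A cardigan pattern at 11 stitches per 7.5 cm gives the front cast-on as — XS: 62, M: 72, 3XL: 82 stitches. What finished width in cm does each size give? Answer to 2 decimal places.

XS 42.27 cm; M 49.09 cm; 3XL 55.91 cm.

11/7.5 = 1.467 sts per cm.
XS: 62 / 1.467 = 42.273 → 42.27 cm.
M: 72 / 1.467 = 49.091 → 49.09 cm.
3XL: 82 / 1.467 = 55.909 → 55.91 cm.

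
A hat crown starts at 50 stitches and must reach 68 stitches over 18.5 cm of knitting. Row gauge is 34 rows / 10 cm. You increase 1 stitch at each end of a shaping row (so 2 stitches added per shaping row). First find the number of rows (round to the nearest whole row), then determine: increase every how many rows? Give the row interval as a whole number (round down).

Rows = 18.5 × 3.4 = 62.9 → 63 rows.
Stitches to add: 18 → 9 shaping rows (at 2 st each).
63 / 9 = 7.00 → every 7 rows.

Increase every 7th row.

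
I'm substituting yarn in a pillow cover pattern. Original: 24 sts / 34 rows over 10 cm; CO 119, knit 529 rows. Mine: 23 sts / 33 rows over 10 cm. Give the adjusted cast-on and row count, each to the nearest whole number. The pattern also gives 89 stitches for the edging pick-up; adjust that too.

Stitches: 119 × 23/24 = 114.04 → 114.
Rows: 529 × 33/34 = 513.44 → 513.
edging pick-up: 89 × 23/24 = 85.29 → 85.

Cast on 114 stitches; work 513 rows; edging pick-up 85 stitches.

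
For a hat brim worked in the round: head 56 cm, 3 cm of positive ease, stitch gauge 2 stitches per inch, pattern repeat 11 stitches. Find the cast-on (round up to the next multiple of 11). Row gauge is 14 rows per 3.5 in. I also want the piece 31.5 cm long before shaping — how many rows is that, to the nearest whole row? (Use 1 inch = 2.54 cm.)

Cast on 55 stitches; work 50 rows.

Finished = 56 + 3 = 59 cm.
59 cm × 1/2.54 = 23.23 inches.
2/1 = 2 sts per in; 23.23 × 2 = 46.46 sts.
Next multiple of 11 → 55.
31.5 cm = 12.40 inches; × 4 = 49.61 → 50 rows.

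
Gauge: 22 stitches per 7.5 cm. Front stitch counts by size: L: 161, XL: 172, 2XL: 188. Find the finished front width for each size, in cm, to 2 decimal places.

L 54.89 cm; XL 58.64 cm; 2XL 64.09 cm.

22/7.5 = 2.933 sts per cm.
L: 161 / 2.933 = 54.886 → 54.89 cm.
XL: 172 / 2.933 = 58.636 → 58.64 cm.
2XL: 188 / 2.933 = 64.091 → 64.09 cm.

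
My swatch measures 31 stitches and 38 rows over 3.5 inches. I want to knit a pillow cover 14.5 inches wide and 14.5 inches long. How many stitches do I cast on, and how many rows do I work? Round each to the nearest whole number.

Stitch gauge = 31/3.5 = 8.857 sts/in; 14.5 × 8.857 = 128.43 → 128 sts.
Row gauge = 38/3.5 = 10.857 rows/in; 14.5 × 10.857 = 157.43 → 157 rows.

Cast on 128 stitches and work 157 rows.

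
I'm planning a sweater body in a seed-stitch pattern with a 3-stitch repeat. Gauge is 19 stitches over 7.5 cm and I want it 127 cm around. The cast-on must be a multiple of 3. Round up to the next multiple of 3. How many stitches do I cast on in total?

Cast on 324 stitches.

19 / 7.5 = 2.533 sts per cm.
127 × 2.533 = 321.73 sts.
Next multiple of 3: 324.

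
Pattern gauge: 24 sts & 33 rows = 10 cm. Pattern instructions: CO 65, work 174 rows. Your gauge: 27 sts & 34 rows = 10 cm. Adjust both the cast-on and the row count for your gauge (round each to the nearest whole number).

Cast on 73 stitches; work 179 rows.

Stitches: 65 × 27/24 = 73.12 → 73.
Rows: 174 × 34/33 = 179.27 → 179.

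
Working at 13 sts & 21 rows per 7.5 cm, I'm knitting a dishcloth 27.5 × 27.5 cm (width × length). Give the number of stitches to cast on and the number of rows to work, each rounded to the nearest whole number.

Cast on 48 stitches and work 77 rows.

Stitch gauge = 13/7.5 = 1.733 sts/cm; 27.5 × 1.733 = 47.67 → 48 sts.
Row gauge = 21/7.5 = 2.8 rows/cm; 27.5 × 2.8 = 77.00 → 77 rows.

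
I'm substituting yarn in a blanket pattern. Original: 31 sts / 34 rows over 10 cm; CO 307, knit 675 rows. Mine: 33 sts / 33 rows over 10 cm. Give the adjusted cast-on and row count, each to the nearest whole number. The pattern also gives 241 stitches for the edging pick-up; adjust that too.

Stitches: 307 × 33/31 = 326.81 → 327.
Rows: 675 × 33/34 = 655.15 → 655.
edging pick-up: 241 × 33/31 = 256.55 → 257.

Cast on 327 stitches; work 655 rows; edging pick-up 257 stitches.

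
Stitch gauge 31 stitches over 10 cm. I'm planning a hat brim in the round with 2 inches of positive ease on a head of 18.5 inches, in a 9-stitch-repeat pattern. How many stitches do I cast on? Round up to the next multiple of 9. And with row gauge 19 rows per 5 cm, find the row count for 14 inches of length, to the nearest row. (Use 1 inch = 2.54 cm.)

Finished = 18.5 + 2 = 20.5 inches.
20.5 inches × 2.54 = 52.07 cm.
31/10 = 3.1 sts per cm; 52.07 × 3.1 = 161.42 sts.
Next multiple of 9 → 162.
14 inches = 35.56 cm; × 3.8 = 135.13 → 135 rows.

Cast on 162 stitches; work 135 rows.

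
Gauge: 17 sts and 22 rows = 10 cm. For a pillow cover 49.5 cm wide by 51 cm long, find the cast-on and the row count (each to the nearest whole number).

Cast on 84 stitches and work 112 rows.

Stitch gauge = 17/10 = 1.7 sts/cm; 49.5 × 1.7 = 84.15 → 84 sts.
Row gauge = 22/10 = 2.2 rows/cm; 51 × 2.2 = 112.20 → 112 rows.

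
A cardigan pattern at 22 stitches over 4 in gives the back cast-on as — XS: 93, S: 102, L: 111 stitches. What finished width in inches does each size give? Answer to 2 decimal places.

22/4 = 5.5 sts per in.
XS: 93 / 5.5 = 16.909 → 16.91 in.
S: 102 / 5.5 = 18.545 → 18.55 in.
L: 111 / 5.5 = 20.182 → 20.18 in.

XS 16.91 inches; S 18.55 inches; L 20.18 inches.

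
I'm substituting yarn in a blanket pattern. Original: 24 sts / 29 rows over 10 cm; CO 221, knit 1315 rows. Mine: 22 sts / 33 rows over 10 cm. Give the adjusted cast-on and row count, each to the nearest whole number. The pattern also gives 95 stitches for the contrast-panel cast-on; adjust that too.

Cast on 203 stitches; work 1496 rows; contrast-panel cast-on 87 stitches.

Stitches: 221 × 22/24 = 202.58 → 203.
Rows: 1315 × 33/29 = 1496.38 → 1496.
contrast-panel cast-on: 95 × 22/24 = 87.08 → 87.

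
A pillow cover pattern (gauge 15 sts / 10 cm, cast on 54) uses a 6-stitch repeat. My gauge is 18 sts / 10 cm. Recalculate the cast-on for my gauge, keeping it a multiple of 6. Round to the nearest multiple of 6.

54 × 18 / 15 = 64.80.
Nearest multiple of 6: 66.

Cast on 66 stitches.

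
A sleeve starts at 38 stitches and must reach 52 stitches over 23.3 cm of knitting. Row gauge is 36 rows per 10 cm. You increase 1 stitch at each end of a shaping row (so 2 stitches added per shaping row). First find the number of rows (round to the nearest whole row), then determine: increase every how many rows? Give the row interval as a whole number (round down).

Increase every 12th row.

Rows = 23.3 × 3.6 = 83.9 → 84 rows.
Stitches to add: 14 → 7 shaping rows (at 2 st each).
84 / 7 = 12.00 → every 12 rows.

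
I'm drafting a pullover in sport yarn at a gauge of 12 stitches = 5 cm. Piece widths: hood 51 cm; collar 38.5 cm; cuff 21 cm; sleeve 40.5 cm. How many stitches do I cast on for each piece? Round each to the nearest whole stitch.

Rate = 12/5 = 2.4 sts per cm.
hood: 51 × 2.4 = 122.40 → 122.
collar: 38.5 × 2.4 = 92.40 → 92.
cuff: 21 × 2.4 = 50.40 → 50.
sleeve: 40.5 × 2.4 = 97.20 → 97.

hood 122; collar 92; cuff 50; sleeve 97.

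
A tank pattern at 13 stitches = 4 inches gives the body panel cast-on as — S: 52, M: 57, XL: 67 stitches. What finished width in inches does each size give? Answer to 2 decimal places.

S 16.00 inches; M 17.54 inches; XL 20.62 inches.

13/4 = 3.25 sts per in.
S: 52 / 3.25 = 16.000 → 16.00 in.
M: 57 / 3.25 = 17.538 → 17.54 in.
XL: 67 / 3.25 = 20.615 → 20.62 in.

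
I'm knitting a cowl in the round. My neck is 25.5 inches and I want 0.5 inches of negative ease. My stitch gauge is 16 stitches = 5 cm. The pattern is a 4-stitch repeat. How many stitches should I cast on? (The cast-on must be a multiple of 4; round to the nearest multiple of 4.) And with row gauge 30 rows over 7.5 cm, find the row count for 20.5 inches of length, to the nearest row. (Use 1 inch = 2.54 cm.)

Cast on 204 stitches; work 208 rows.

Finished = 25.5 − 0.5 = 25 inches.
25 inches × 2.54 = 63.50 cm.
16/5 = 3.2 sts per cm; 63.50 × 3.2 = 203.20 sts.
Nearest multiple of 4 → 204.
20.5 inches = 52.07 cm; × 4 = 208.28 → 208 rows.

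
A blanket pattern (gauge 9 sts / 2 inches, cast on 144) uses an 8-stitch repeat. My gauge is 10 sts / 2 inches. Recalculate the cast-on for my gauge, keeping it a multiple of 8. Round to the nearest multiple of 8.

160 stitches.

144 × 10 / 9 = 160.00.
Nearest multiple of 8: 160.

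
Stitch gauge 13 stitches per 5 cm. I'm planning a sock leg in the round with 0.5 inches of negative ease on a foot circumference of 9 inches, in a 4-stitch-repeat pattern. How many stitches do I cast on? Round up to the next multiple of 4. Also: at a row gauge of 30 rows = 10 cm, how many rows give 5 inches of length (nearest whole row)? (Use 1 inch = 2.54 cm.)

Cast on 60 stitches; work 38 rows.

Finished = 9 − 0.5 = 8.5 inches.
8.5 inches × 2.54 = 21.59 cm.
13/5 = 2.6 sts per cm; 21.59 × 2.6 = 56.13 sts.
Next multiple of 4 → 60.
5 inches = 12.70 cm; × 3 = 38.10 → 38 rows.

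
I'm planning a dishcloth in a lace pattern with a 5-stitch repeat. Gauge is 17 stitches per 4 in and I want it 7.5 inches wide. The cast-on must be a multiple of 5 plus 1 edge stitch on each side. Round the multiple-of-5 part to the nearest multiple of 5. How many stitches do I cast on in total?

32 stitches.

17 / 4 = 4.25 sts per inch.
7.5 × 4.25 = 31.88 sts.
Less 2 edge sts → 29.88 for the repeat.
Nearest multiple of 5: 30.
Add back 2 edge sts → 32.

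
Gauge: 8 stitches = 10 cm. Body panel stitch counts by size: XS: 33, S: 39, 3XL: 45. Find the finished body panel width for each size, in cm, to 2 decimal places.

8/10 = 0.8 sts per cm.
XS: 33 / 0.8 = 41.250 → 41.25 cm.
S: 39 / 0.8 = 48.750 → 48.75 cm.
3XL: 45 / 0.8 = 56.250 → 56.25 cm.

XS 41.25 cm; S 48.75 cm; 3XL 56.25 cm.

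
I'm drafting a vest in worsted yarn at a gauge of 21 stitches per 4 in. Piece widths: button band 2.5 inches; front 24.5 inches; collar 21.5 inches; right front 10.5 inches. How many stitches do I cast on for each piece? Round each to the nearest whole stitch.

Rate = 21/4 = 5.25 sts per in.
button band: 2.5 × 5.25 = 13.12 → 13.
front: 24.5 × 5.25 = 128.62 → 129.
collar: 21.5 × 5.25 = 112.88 → 113.
right front: 10.5 × 5.25 = 55.12 → 55.

button band 13; front 129; collar 113; right front 55.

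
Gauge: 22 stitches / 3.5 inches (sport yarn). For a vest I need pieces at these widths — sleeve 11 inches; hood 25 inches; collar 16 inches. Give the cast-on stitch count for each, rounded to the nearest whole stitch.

sleeve 69; hood 157; collar 101.

Rate = 22/3.5 = 6.286 sts per in.
sleeve: 11 × 6.286 = 69.14 → 69.
hood: 25 × 6.286 = 157.14 → 157.
collar: 16 × 6.286 = 100.57 → 101.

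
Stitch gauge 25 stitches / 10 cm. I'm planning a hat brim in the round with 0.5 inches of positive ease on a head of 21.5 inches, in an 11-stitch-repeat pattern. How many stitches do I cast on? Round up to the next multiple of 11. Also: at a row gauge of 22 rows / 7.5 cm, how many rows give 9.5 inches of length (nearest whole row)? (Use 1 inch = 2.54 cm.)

Finished = 21.5 + 0.5 = 22 inches.
22 inches × 2.54 = 55.88 cm.
25/10 = 2.5 sts per cm; 55.88 × 2.5 = 139.70 sts.
Next multiple of 11 → 143.
9.5 inches = 24.13 cm; × 2.933 = 70.78 → 71 rows.

Cast on 143 stitches; work 71 rows.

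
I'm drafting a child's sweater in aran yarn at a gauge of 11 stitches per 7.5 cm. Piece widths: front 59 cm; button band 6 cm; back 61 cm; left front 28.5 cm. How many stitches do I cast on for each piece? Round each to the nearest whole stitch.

front 87; button band 9; back 89; left front 42.

Rate = 11/7.5 = 1.467 sts per cm.
front: 59 × 1.467 = 86.53 → 87.
button band: 6 × 1.467 = 8.80 → 9.
back: 61 × 1.467 = 89.47 → 89.
left front: 28.5 × 1.467 = 41.80 → 42.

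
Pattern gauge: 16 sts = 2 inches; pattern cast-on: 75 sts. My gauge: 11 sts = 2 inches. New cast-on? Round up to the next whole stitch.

Scale factor = 11 / 16 = 0.688.
75 × 11 / 16 = 51.56 sts.
→ 52 sts.

CO 52 sts.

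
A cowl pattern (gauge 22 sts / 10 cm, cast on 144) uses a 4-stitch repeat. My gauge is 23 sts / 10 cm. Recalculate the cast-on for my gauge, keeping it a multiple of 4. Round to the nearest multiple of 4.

144 × 23 / 22 = 150.55.
Nearest multiple of 4: 152.

Cast on 152 stitches.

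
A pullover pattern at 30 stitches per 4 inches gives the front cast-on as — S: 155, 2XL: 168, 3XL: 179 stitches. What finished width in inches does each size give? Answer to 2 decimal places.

S 20.67 inches; 2XL 22.40 inches; 3XL 23.87 inches.

30/4 = 7.5 sts per in.
S: 155 / 7.5 = 20.667 → 20.67 in.
2XL: 168 / 7.5 = 22.400 → 22.40 in.
3XL: 179 / 7.5 = 23.867 → 23.87 in.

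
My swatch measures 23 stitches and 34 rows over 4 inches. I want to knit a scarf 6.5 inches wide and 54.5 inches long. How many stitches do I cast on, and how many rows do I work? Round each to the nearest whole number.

Stitch gauge = 23/4 = 5.75 sts/in; 6.5 × 5.75 = 37.38 → 37 sts.
Row gauge = 34/4 = 8.5 rows/in; 54.5 × 8.5 = 463.25 → 463 rows.

Cast on 37 stitches and work 463 rows.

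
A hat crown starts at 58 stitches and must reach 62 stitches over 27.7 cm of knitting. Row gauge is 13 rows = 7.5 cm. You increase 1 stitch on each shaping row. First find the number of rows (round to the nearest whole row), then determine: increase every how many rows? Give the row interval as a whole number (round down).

Increase every 12th row.

Rows = 27.7 × 1.733 = 48.0 → 48 rows.
Stitches to add: 4 → 4 shaping rows (at 1 st each).
48 / 4 = 12.00 → every 12 rows.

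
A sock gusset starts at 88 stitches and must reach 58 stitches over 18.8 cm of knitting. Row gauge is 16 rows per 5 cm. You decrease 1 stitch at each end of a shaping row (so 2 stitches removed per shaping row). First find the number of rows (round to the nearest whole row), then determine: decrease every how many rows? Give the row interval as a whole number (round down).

Rows = 18.8 × 3.2 = 60.2 → 60 rows.
Stitches to remove: 30 → 15 shaping rows (at 2 st each).
60 / 15 = 4.00 → every 4 rows.

Decrease every 4th row.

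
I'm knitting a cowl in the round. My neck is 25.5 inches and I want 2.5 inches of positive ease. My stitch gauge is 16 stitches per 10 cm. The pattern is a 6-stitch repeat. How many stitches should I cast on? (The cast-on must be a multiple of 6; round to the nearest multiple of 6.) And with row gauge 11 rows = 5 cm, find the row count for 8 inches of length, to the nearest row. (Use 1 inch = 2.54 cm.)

Cast on 114 stitches; work 45 rows.

Finished = 25.5 + 2.5 = 28 inches.
28 inches × 2.54 = 71.12 cm.
16/10 = 1.6 sts per cm; 71.12 × 1.6 = 113.79 sts.
Nearest multiple of 6 → 114.
8 inches = 20.32 cm; × 2.2 = 44.70 → 45 rows.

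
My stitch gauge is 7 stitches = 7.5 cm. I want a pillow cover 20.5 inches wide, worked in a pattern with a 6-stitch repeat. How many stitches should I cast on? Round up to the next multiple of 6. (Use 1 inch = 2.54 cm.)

CO 54 sts.

20.5 in = 20.5 × 2.54 = 52.07 cm.
7 / 7.5 = 0.933 sts/cm.
52.07 × 0.933 = 48.60 sts.
→ 54.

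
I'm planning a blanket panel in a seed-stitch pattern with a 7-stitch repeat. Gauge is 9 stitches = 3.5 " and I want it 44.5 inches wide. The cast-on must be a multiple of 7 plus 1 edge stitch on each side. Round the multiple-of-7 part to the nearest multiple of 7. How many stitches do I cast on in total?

Cast on 114 stitches.

9 / 3.5 = 2.571 sts per inch.
44.5 × 2.571 = 114.43 sts.
Less 2 edge sts → 112.43 for the repeat.
Nearest multiple of 7: 112.
Add back 2 edge sts → 114.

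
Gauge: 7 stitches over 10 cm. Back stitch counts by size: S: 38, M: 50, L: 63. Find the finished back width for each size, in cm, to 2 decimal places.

S 54.29 cm; M 71.43 cm; L 90.00 cm.

7/10 = 0.7 sts per cm.
S: 38 / 0.7 = 54.286 → 54.29 cm.
M: 50 / 0.7 = 71.429 → 71.43 cm.
L: 63 / 0.7 = 90.000 → 90.00 cm.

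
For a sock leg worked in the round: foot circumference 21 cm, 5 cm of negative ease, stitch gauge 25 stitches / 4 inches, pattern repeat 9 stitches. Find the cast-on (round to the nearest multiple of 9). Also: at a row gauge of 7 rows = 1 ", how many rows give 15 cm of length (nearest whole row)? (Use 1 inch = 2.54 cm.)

Finished = 21 − 5 = 16 cm.
16 cm × 1/2.54 = 6.30 inches.
25/4 = 6.25 sts per in; 6.30 × 6.25 = 39.37 sts.
Nearest multiple of 9 → 36.
15 cm = 5.91 inches; × 7 = 41.34 → 41 rows.

Cast on 36 stitches; work 41 rows.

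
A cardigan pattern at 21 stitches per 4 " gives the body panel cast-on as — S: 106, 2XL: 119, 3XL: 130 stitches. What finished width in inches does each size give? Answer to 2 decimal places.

21/4 = 5.25 sts per in.
S: 106 / 5.25 = 20.190 → 20.19 in.
2XL: 119 / 5.25 = 22.667 → 22.67 in.
3XL: 130 / 5.25 = 24.762 → 24.76 in.

S 20.19 inches; 2XL 22.67 inches; 3XL 24.76 inches.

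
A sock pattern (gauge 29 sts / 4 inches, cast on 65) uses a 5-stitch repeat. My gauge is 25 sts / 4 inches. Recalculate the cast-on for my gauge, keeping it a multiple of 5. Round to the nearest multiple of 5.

65 × 25 / 29 = 56.03.
Nearest multiple of 5: 55.

CO 55 sts.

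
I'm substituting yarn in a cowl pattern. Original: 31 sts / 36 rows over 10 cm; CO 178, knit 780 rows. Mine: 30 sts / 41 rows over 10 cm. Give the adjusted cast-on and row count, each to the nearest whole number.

Cast on 172 stitches; work 888 rows.

Stitches: 178 × 30/31 = 172.26 → 172.
Rows: 780 × 41/36 = 888.33 → 888.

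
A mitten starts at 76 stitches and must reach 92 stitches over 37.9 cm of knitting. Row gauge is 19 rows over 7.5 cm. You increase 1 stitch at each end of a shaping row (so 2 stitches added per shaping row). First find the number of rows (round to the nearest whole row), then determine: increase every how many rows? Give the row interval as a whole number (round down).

Rows = 37.9 × 2.533 = 96.0 → 96 rows.
Stitches to add: 16 → 8 shaping rows (at 2 st each).
96 / 8 = 12.00 → every 12 rows.

Increase every 12th row.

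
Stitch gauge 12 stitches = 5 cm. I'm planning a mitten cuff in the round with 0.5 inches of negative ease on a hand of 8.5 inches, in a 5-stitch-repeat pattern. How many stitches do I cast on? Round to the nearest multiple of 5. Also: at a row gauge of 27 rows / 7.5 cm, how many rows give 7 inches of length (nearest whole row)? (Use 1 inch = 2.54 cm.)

Finished = 8.5 − 0.5 = 8 inches.
8 inches × 2.54 = 20.32 cm.
12/5 = 2.4 sts per cm; 20.32 × 2.4 = 48.77 sts.
Nearest multiple of 5 → 50.
7 inches = 17.78 cm; × 3.6 = 64.01 → 64 rows.

Cast on 50 stitches; work 64 rows.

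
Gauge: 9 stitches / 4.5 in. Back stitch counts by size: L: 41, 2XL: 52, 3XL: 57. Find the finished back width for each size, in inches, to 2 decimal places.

L 20.50 inches; 2XL 26.00 inches; 3XL 28.50 inches.

9/4.5 = 2 sts per in.
L: 41 / 2 = 20.500 → 20.50 in.
2XL: 52 / 2 = 26.000 → 26.00 in.
3XL: 57 / 2 = 28.500 → 28.50 in.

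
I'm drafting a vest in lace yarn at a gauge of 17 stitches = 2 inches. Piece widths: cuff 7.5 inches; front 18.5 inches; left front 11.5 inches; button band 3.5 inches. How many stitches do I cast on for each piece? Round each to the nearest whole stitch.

cuff 64; front 157; left front 98; button band 30.

Rate = 17/2 = 8.5 sts per in.
cuff: 7.5 × 8.5 = 63.75 → 64.
front: 18.5 × 8.5 = 157.25 → 157.
left front: 11.5 × 8.5 = 97.75 → 98.
button band: 3.5 × 8.5 = 29.75 → 30.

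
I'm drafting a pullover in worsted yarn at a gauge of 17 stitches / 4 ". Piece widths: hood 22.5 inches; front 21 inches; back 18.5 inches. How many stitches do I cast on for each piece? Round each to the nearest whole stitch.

Rate = 17/4 = 4.25 sts per in.
hood: 22.5 × 4.25 = 95.62 → 96.
front: 21 × 4.25 = 89.25 → 89.
back: 18.5 × 4.25 = 78.62 → 79.

hood 96; front 89; back 79.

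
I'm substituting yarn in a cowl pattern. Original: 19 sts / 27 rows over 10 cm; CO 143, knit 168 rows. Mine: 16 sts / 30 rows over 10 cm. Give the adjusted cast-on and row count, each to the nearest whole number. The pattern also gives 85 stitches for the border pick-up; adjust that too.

Stitches: 143 × 16/19 = 120.42 → 120.
Rows: 168 × 30/27 = 186.67 → 187.
border pick-up: 85 × 16/19 = 71.58 → 72.

Cast on 120 stitches; work 187 rows; border pick-up 72 stitches.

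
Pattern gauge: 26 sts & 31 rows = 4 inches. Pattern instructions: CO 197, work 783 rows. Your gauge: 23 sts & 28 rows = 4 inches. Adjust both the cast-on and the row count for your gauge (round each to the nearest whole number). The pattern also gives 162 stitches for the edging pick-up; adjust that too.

Cast on 174 stitches; work 707 rows; edging pick-up 143 stitches.

Stitches: 197 × 23/26 = 174.27 → 174.
Rows: 783 × 28/31 = 707.23 → 707.
edging pick-up: 162 × 23/26 = 143.31 → 143.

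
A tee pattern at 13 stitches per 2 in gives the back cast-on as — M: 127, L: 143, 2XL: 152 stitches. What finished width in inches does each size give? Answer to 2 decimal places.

13/2 = 6.5 sts per in.
M: 127 / 6.5 = 19.538 → 19.54 in.
L: 143 / 6.5 = 22.000 → 22.00 in.
2XL: 152 / 6.5 = 23.385 → 23.38 in.

M 19.54 inches; L 22.00 inches; 2XL 23.38 inches.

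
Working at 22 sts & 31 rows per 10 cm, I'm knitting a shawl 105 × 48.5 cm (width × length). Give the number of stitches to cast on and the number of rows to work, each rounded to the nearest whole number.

Cast on 231 stitches and work 150 rows.

Stitch gauge = 22/10 = 2.2 sts/cm; 105 × 2.2 = 231.00 → 231 sts.
Row gauge = 31/10 = 3.1 rows/cm; 48.5 × 3.1 = 150.35 → 150 rows.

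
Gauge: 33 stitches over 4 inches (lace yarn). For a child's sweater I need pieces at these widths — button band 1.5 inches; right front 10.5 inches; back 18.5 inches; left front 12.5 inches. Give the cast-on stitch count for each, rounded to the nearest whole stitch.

button band 12; right front 87; back 153; left front 103.

Rate = 33/4 = 8.25 sts per in.
button band: 1.5 × 8.25 = 12.38 → 12.
right front: 10.5 × 8.25 = 86.62 → 87.
back: 18.5 × 8.25 = 152.62 → 153.
left front: 12.5 × 8.25 = 103.12 → 103.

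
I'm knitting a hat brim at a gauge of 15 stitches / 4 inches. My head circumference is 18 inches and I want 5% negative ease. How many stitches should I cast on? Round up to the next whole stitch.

CO 65 sts.

Finished = 18 × 0.95 = 17.10 in.
15 / 4 = 3.75 sts per inch.
17.10 × 3.75 = 64.12 sts.
→ 65 sts.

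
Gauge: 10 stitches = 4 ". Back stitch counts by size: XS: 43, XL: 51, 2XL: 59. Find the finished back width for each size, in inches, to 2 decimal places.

10/4 = 2.5 sts per in.
XS: 43 / 2.5 = 17.200 → 17.20 in.
XL: 51 / 2.5 = 20.400 → 20.40 in.
2XL: 59 / 2.5 = 23.600 → 23.60 in.

XS 17.20 inches; XL 20.40 inches; 2XL 23.60 inches.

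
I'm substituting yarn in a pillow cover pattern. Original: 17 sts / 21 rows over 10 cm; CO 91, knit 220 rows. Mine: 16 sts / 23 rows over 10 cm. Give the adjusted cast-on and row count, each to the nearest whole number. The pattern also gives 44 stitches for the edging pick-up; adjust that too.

Stitches: 91 × 16/17 = 85.65 → 86.
Rows: 220 × 23/21 = 240.95 → 241.
edging pick-up: 44 × 16/17 = 41.41 → 41.

Cast on 86 stitches; work 241 rows; edging pick-up 41 stitches.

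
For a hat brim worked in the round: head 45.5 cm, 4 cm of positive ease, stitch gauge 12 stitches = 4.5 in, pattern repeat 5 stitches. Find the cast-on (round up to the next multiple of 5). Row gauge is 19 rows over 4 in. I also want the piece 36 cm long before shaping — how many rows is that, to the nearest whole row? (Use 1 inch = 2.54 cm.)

Finished = 45.5 + 4 = 49.5 cm.
49.5 cm × 1/2.54 = 19.49 inches.
12/4.5 = 2.667 sts per in; 19.49 × 2.667 = 51.97 sts.
Next multiple of 5 → 55.
36 cm = 14.17 inches; × 4.75 = 67.32 → 67 rows.

Cast on 55 stitches; work 67 rows.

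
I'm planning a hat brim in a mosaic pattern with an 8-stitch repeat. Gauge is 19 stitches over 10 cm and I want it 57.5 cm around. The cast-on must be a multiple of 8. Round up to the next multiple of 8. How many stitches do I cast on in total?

112 stitches.

19 / 10 = 1.9 sts per cm.
57.5 × 1.9 = 109.25 sts.
Next multiple of 8: 112.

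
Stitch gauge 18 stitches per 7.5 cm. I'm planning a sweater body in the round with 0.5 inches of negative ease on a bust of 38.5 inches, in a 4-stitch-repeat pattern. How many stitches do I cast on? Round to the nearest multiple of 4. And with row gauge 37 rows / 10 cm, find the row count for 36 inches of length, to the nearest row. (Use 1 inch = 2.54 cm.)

Finished = 38.5 − 0.5 = 38 inches.
38 inches × 2.54 = 96.52 cm.
18/7.5 = 2.4 sts per cm; 96.52 × 2.4 = 231.65 sts.
Nearest multiple of 4 → 232.
36 inches = 91.44 cm; × 3.7 = 338.33 → 338 rows.

Cast on 232 stitches; work 338 rows.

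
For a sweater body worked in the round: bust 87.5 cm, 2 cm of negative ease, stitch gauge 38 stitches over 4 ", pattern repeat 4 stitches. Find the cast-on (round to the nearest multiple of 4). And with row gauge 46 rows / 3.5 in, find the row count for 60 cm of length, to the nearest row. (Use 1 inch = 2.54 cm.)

Cast on 320 stitches; work 310 rows.

Finished = 87.5 − 2 = 85.5 cm.
85.5 cm × 1/2.54 = 33.66 inches.
38/4 = 9.5 sts per in; 33.66 × 9.5 = 319.78 sts.
Nearest multiple of 4 → 320.
60 cm = 23.62 inches; × 13.143 = 310.46 → 310 rows.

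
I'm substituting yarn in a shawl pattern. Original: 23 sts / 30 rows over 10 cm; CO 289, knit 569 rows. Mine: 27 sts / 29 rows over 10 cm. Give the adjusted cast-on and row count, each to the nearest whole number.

Cast on 339 stitches; work 550 rows.

Stitches: 289 × 27/23 = 339.26 → 339.
Rows: 569 × 29/30 = 550.03 → 550.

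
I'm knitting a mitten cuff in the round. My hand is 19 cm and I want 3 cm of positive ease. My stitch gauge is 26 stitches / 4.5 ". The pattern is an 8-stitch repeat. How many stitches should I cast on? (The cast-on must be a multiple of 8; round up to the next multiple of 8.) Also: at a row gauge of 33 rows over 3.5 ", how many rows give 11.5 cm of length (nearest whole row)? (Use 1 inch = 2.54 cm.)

Cast on 56 stitches; work 43 rows.

Finished = 19 + 3 = 22 cm.
22 cm × 1/2.54 = 8.66 inches.
26/4.5 = 5.778 sts per in; 8.66 × 5.778 = 50.04 sts.
Next multiple of 8 → 56.
11.5 cm = 4.53 inches; × 9.429 = 42.69 → 43 rows.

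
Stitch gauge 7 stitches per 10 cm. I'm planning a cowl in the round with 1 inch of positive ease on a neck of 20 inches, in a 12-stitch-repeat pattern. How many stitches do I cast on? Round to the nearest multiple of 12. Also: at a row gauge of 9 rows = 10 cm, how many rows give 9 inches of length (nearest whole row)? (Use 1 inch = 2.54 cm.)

Cast on 36 stitches; work 21 rows.

Finished = 20 + 1 = 21 inches.
21 inches × 2.54 = 53.34 cm.
7/10 = 0.7 sts per cm; 53.34 × 0.7 = 37.34 sts.
Nearest multiple of 12 → 36.
9 inches = 22.86 cm; × 0.9 = 20.57 → 21 rows.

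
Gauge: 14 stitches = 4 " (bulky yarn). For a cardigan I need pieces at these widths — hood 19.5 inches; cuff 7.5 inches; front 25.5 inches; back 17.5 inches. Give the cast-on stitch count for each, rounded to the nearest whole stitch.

hood 68; cuff 26; front 89; back 61.

Rate = 14/4 = 3.5 sts per in.
hood: 19.5 × 3.5 = 68.25 → 68.
cuff: 7.5 × 3.5 = 26.25 → 26.
front: 25.5 × 3.5 = 89.25 → 89.
back: 17.5 × 3.5 = 61.25 → 61.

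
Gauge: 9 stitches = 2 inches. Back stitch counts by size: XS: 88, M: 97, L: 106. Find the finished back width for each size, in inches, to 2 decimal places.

XS 19.56 inches; M 21.56 inches; L 23.56 inches.

9/2 = 4.5 sts per in.
XS: 88 / 4.5 = 19.556 → 19.56 in.
M: 97 / 4.5 = 21.556 → 21.56 in.
L: 106 / 4.5 = 23.556 → 23.56 in.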